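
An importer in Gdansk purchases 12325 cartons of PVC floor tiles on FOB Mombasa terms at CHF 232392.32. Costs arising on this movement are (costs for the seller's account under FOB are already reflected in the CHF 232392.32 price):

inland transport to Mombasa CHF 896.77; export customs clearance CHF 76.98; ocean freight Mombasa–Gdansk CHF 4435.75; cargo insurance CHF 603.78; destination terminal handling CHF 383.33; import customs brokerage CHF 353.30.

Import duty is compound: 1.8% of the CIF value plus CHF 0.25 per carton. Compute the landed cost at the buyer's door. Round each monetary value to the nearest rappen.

FOB: the seller bears costs until goods are on board at the origin port; the buyer bears freight, insurance and all costs thereafter.
Already in the invoice (seller's account under FOB): inland to port, export clearance — exclude.
CIF value = FOB price + freight + insurance = 232392.32 + 4435.75 + 603.78 = 237431.85
Ad valorem component: 237431.85 × 1.8% = 4273.77
Specific component: 12325 × 0.25 = 3081.25
Import duty = 4273.77 + 3081.25 = 7355.02
Buyer bears: freight 4435.75 + insurance 603.78 + destination terminal 383.33 + brokerage 353.30 + duty 7355.02 = 13131.18
Landed cost = invoice 232392.32 + 13131.18 = 245523.50

Total landed cost: CHF 245523.50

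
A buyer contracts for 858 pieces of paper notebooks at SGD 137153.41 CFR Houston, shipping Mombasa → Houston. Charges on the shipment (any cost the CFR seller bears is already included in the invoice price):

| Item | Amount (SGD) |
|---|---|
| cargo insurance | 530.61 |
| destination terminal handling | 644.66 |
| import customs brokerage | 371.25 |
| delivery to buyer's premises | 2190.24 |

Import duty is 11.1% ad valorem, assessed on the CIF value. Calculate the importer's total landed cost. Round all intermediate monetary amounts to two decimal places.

Total landed cost: SGD 156173.10

CFR: the seller pays costs through ocean freight to the destination port, but not insurance.
CIF value = CFR price + insurance = 137153.41 + 530.61 = 137684.02
Import duty = 137684.02 × 11.1% = 15282.93
Buyer bears: insurance 530.61 + destination terminal 644.66 + brokerage 371.25 + delivery 2190.24 + duty 15282.93 = 19019.69
Landed cost = invoice 137153.41 + 19019.69 = 156173.10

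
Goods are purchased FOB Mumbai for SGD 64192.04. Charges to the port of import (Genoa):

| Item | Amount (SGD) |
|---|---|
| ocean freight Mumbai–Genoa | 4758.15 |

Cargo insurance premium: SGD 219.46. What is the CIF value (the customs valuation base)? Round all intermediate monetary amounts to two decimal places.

CIF = FOB price + freight + insurance
CIF = 64192.04 + 4758.15 + 219.46 = 69169.65

CIF value: SGD 69169.65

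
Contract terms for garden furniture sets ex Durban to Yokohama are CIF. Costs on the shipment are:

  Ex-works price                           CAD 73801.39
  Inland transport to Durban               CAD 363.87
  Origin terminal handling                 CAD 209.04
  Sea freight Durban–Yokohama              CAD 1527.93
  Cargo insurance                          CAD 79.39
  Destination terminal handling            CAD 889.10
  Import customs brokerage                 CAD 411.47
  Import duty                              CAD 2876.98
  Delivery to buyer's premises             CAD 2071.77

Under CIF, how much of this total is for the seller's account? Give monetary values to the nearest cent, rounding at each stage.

CIF: the seller pays costs through ocean freight and marine insurance to the destination port.
Seller's account: goods 73801.39 + inland to port 363.87 + origin terminal 209.04 + freight 1527.93 + insurance 79.39 = 75981.62
Buyer's account: destination terminal 889.10 + brokerage 411.47 + duty 2876.98 + delivery 2071.77 = 6249.32

Seller's account: CAD 75981.62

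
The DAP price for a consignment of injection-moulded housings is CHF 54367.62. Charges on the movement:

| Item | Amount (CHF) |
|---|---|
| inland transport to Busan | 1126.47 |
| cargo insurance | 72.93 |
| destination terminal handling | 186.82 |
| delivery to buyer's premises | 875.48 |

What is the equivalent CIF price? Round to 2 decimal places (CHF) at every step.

Not relevant to the conversion: insurance, inland to port — on the seller under both DAP and CIF; already in the DAP price and stays in the CIF price.
From DAP to CIF, the seller no longer bears: destination terminal, delivery.
CIF price = 54367.62 − 186.82 − 875.48 = 53305.32

CIF price: CHF 53305.32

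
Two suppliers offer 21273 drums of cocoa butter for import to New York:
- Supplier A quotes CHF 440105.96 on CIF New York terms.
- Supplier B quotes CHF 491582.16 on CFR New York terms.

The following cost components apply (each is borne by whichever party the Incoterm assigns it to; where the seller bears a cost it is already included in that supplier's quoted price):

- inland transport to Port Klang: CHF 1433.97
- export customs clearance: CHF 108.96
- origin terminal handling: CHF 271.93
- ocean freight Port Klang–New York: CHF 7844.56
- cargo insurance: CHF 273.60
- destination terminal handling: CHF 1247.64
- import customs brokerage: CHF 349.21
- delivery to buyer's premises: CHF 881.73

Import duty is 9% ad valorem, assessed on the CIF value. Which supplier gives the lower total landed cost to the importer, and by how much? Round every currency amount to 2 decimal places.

Supplier A (CIF):
The CIF price already equals the CIF value: 440105.96
Import duty = 440105.96 × 9% = 39609.54
Buyer bears (A): 1247.64 + 349.21 + 881.73 = 2478.58
Landed cost (A) = invoice 440105.96 + 2478.58 + duty 39609.54 = 482194.08
Supplier B (CFR):
CIF value = CFR price + insurance = 491582.16 + 273.60 = 491855.76
Import duty = 491855.76 × 9% = 44267.02
Buyer bears (B): 273.60 + 1247.64 + 349.21 + 881.73 = 2752.18
Landed cost (B) = invoice 491582.16 + 2752.18 + duty 44267.02 = 538601.36
Difference = |482194.08 − 538601.36| = 56407.28

Supplier A is cheaper by CHF 56407.28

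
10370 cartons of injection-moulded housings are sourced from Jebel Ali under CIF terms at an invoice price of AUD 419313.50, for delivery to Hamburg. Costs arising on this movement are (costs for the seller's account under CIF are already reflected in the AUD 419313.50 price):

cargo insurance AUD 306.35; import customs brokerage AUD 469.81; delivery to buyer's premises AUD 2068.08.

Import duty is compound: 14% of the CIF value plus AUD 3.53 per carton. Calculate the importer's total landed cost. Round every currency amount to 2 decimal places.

CIF: the seller pays costs through ocean freight and marine insurance to the destination port.
Already in the invoice (seller's account under CIF): insurance — exclude.
The CIF price already equals the CIF value: 419313.50
Ad valorem component: 419313.50 × 14% = 58703.89
Specific component: 10370 × 3.53 = 36606.10
Import duty = 58703.89 + 36606.10 = 95309.99
Buyer bears: brokerage 469.81 + delivery 2068.08 + duty 95309.99 = 97847.88
Landed cost = invoice 419313.50 + 97847.88 = 517161.38

Total landed cost: AUD 517161.38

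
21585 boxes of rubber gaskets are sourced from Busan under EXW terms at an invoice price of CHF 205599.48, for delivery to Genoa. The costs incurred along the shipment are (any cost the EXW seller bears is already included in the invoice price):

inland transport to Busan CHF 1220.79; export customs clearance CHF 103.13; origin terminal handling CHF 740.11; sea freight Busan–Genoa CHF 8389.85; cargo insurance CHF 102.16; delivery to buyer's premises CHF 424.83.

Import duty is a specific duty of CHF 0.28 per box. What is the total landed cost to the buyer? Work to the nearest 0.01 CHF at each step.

Total landed cost: CHF 222624.15

EXW: the seller makes goods available at their premises; the buyer bears all onward costs.
CIF value = EXW price + inland to port + export clearance + origin terminal + freight + insurance = 205599.48 + 1220.79 + 103.13 + 740.11 + 8389.85 + 102.16 = 216155.52
Import duty = 21585 × 0.28 = 6043.80
Buyer bears: inland to port 1220.79 + export clearance 103.13 + origin terminal 740.11 + freight 8389.85 + insurance 102.16 + delivery 424.83 + duty 6043.80 = 17024.67
Landed cost = invoice 205599.48 + 17024.67 = 222624.15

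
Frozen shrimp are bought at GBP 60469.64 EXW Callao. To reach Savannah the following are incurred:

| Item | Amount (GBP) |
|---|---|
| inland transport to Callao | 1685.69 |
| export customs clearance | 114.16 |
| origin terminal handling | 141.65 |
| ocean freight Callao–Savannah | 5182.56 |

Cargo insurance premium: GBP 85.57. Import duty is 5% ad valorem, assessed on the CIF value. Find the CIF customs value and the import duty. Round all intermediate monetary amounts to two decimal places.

CIF = EXW price + pre-shipment costs + freight + insurance
CIF = 60469.64 + 1685.69 + 114.16 + 141.65 + 5182.56 + 85.57 = 67679.27
Import duty = 67679.27 × 5% = 3383.96

CIF value: GBP 67679.27; import duty: GBP 3383.96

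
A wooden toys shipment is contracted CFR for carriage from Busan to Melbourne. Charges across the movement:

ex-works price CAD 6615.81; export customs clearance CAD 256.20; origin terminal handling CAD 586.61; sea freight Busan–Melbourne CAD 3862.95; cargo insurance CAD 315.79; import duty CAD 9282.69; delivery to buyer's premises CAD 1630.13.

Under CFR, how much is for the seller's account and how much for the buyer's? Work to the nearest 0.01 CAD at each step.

CFR: the seller pays costs through ocean freight to the destination port, but not insurance.
Seller's account: goods 6615.81 + export clearance 256.20 + origin terminal 586.61 + freight 3862.95 = 11321.57
Buyer's account: insurance 315.79 + duty 9282.69 + delivery 1630.13 = 11228.61

Seller: CAD 11321.57; buyer: CAD 11228.61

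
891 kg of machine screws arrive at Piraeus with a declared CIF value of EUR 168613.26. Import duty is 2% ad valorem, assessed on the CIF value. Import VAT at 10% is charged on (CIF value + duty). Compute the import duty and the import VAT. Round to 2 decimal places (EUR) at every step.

Import duty = 168613.26 × 2% = 3372.27
VAT base = CIF + duty = 168613.26 + 3372.27 = 171985.53
Import VAT = 171985.53 × 10% = 17198.55

Import duty: EUR 3372.27; import VAT: EUR 17198.55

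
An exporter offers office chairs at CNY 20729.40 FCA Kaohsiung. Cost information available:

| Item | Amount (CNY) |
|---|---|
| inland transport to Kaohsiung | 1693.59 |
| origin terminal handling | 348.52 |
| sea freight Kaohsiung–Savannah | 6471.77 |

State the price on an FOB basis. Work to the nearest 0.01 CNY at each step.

FOB price: CNY 21077.92

Not relevant to the conversion: inland to port — on the seller under both FCA and FOB; already in the FCA price and stays in the FOB price. freight — on the buyer under both terms; not part of either seller's price.
From FCA to FOB, the seller additionally bears: origin terminal.
FOB price = 20729.40 + 348.52 = 21077.92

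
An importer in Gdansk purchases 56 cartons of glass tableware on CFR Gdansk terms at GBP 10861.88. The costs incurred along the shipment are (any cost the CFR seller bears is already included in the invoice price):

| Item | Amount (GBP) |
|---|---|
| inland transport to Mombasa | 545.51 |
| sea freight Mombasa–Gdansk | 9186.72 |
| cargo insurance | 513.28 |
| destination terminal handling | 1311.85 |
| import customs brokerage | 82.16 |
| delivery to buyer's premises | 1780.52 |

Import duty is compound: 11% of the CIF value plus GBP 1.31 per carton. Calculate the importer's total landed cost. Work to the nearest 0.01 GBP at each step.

CFR: the seller pays costs through ocean freight to the destination port, but not insurance.
Already in the invoice (seller's account under CFR): inland to port, freight — exclude.
CIF value = CFR price + insurance = 10861.88 + 513.28 = 11375.16
Ad valorem component: 11375.16 × 11% = 1251.27
Specific component: 56 × 1.31 = 73.36
Import duty = 1251.27 + 73.36 = 1324.63
Buyer bears: insurance 513.28 + destination terminal 1311.85 + brokerage 82.16 + delivery 1780.52 + duty 1324.63 = 5012.44
Landed cost = invoice 10861.88 + 5012.44 = 15874.32

Total landed cost: GBP 15874.32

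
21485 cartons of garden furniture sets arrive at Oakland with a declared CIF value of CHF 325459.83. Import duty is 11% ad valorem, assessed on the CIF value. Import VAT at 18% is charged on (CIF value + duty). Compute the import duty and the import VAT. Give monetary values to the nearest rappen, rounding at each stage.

Import duty = 325459.83 × 11% = 35800.58
VAT base = CIF + duty = 325459.83 + 35800.58 = 361260.41
Import VAT = 361260.41 × 18% = 65026.87

Import duty: CHF 35800.58; import VAT: CHF 65026.87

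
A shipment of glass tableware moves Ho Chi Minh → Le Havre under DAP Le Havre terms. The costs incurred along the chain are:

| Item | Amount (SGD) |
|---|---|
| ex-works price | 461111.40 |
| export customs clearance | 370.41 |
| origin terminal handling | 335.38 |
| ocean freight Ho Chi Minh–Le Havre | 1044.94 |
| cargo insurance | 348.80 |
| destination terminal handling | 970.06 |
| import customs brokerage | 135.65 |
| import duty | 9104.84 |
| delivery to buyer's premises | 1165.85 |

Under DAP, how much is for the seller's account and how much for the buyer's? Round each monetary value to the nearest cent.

Seller: SGD 465346.84; buyer: SGD 9240.49

DAP: the seller bears all costs to the named destination except import duty and clearance.
Seller's account: goods 461111.40 + export clearance 370.41 + origin terminal 335.38 + freight 1044.94 + insurance 348.80 + destination terminal 970.06 + delivery 1165.85 = 465346.84
Buyer's account: brokerage 135.65 + duty 9104.84 = 9240.49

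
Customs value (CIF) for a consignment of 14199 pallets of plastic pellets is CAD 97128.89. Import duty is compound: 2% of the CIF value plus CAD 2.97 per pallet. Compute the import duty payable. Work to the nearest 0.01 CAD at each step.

Ad valorem component: 97128.89 × 2% = 1942.58
Specific component: 14199 × 2.97 = 42171.03
Import duty = 1942.58 + 42171.03 = 44113.61

Import duty: CAD 44113.61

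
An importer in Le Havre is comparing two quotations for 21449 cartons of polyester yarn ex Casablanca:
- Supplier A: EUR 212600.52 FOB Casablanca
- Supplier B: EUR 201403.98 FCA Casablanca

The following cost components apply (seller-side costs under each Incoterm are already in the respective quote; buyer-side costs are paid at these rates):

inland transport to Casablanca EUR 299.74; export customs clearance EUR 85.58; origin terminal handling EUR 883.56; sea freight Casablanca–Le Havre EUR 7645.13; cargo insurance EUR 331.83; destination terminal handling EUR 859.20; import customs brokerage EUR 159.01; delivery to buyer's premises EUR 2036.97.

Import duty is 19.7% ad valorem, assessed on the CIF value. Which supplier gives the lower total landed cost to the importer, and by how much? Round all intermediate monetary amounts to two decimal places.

Supplier A (FOB):
CIF value = FOB price + freight + insurance = 212600.52 + 7645.13 + 331.83 = 220577.48
Import duty = 220577.48 × 19.7% = 43453.76
Buyer bears (A): 7645.13 + 331.83 + 859.20 + 159.01 + 2036.97 = 11032.14
Landed cost (A) = invoice 212600.52 + 11032.14 + duty 43453.76 = 267086.42
Supplier B (FCA):
CIF value = FCA price + origin terminal + freight + insurance = 201403.98 + 883.56 + 7645.13 + 331.83 = 210264.50
Import duty = 210264.50 × 19.7% = 41422.11
Buyer bears (B): 883.56 + 7645.13 + 331.83 + 859.20 + 159.01 + 2036.97 = 11915.70
Landed cost (B) = invoice 201403.98 + 11915.70 + duty 41422.11 = 254741.79
Difference = |267086.42 − 254741.79| = 12344.63

Supplier B is cheaper by EUR 12344.63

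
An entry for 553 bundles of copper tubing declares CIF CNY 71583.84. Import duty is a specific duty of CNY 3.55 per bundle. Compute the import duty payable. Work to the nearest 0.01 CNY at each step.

Import duty: CNY 1963.15

Import duty = 553 × 3.55 = 1963.15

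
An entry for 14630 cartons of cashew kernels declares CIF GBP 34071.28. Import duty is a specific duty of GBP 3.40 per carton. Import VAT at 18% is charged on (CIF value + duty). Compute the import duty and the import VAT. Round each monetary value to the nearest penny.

Import duty: GBP 49742.00; import VAT: GBP 15086.39

Import duty = 14630 × 3.40 = 49742.00
VAT base = CIF + duty = 34071.28 + 49742.00 = 83813.28
Import VAT = 83813.28 × 18% = 15086.39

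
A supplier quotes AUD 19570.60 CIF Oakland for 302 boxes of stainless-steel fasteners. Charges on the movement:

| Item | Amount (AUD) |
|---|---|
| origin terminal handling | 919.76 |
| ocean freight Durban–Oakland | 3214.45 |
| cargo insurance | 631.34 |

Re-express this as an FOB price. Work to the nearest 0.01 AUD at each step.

FOB price: AUD 15724.81

Not relevant to the conversion: origin terminal — on the seller under both CIF and FOB; already in the CIF price and stays in the FOB price.
From CIF to FOB, the seller no longer bears: freight, insurance.
FOB price = 19570.60 − 3214.45 − 631.34 = 15724.81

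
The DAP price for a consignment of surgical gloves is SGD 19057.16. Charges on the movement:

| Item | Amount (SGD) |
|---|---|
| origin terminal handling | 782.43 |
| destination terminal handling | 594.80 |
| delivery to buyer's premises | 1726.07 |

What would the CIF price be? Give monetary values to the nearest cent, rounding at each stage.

Not relevant to the conversion: origin terminal — on the seller under both DAP and CIF; already in the DAP price and stays in the CIF price.
From DAP to CIF, the seller no longer bears: destination terminal, delivery.
CIF price = 19057.16 − 594.80 − 1726.07 = 16736.29

CIF price: SGD 16736.29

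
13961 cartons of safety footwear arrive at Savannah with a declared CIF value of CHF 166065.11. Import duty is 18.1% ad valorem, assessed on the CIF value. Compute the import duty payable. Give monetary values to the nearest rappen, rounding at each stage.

Import duty: CHF 30057.78

Import duty = 166065.11 × 18.1% = 30057.78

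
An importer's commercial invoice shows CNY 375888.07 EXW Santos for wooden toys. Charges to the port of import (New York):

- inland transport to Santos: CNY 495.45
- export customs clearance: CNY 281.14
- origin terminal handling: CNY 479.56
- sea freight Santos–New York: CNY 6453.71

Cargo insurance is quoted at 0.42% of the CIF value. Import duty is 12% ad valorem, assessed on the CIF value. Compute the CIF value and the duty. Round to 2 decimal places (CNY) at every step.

Let C be the CIF value. C = EXW price + pre-shipment costs + freight + 0.42% × C
C − 0.42% × C = 375888.07 + 495.45 + 281.14 + 479.56 + 6453.71
0.9958 × C = 383597.93
C = 383597.93 / 0.9958 = 385215.84
Insurance premium = 0.42% × 385215.84 = 1617.91
Import duty = 385215.84 × 12% = 46225.90

CIF value: CNY 385215.84; import duty: CNY 46225.90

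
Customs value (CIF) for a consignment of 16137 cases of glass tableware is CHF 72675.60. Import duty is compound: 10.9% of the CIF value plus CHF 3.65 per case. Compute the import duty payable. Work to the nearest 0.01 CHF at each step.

Import duty: CHF 66821.69

Ad valorem component: 72675.60 × 10.9% = 7921.64
Specific component: 16137 × 3.65 = 58900.05
Import duty = 7921.64 + 58900.05 = 66821.69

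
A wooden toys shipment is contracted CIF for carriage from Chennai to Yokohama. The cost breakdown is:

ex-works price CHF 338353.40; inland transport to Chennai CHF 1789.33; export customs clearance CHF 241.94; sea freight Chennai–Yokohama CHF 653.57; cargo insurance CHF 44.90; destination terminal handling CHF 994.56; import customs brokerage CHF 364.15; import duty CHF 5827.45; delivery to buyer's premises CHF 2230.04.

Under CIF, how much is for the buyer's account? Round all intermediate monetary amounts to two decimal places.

CIF: the seller pays costs through ocean freight and marine insurance to the destination port.
Seller's account: goods 338353.40 + inland to port 1789.33 + export clearance 241.94 + freight 653.57 + insurance 44.90 = 341083.14
Buyer's account: destination terminal 994.56 + brokerage 364.15 + duty 5827.45 + delivery 2230.04 = 9416.20

Buyer's account: CHF 9416.20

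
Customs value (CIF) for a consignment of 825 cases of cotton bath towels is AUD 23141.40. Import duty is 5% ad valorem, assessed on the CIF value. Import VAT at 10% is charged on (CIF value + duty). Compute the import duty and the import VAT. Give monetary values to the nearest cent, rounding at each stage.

Import duty: AUD 1157.07; import VAT: AUD 2429.85

Import duty = 23141.40 × 5% = 1157.07
VAT base = CIF + duty = 23141.40 + 1157.07 = 24298.47
Import VAT = 24298.47 × 10% = 2429.85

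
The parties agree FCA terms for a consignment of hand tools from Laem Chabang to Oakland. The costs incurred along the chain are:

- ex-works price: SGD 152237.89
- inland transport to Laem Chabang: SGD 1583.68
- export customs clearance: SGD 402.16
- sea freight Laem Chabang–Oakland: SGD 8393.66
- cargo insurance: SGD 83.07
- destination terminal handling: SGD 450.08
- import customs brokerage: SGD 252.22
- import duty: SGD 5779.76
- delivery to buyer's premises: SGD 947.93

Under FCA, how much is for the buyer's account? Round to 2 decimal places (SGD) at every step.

FCA: the seller delivers export-cleared goods to the carrier; the buyer bears costs from that point.
Seller's account: goods 152237.89 + inland to port 1583.68 + export clearance 402.16 = 154223.73
Buyer's account: freight 8393.66 + insurance 83.07 + destination terminal 450.08 + brokerage 252.22 + duty 5779.76 + delivery 947.93 = 15906.72

Buyer's account: SGD 15906.72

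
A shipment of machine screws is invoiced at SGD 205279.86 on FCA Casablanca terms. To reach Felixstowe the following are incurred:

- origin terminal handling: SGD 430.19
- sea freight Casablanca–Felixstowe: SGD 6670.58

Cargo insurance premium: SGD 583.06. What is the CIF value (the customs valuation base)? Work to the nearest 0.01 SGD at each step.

CIF = FCA price + pre-shipment costs + freight + insurance
CIF = 205279.86 + 430.19 + 6670.58 + 583.06 = 212963.69

CIF value: SGD 212963.69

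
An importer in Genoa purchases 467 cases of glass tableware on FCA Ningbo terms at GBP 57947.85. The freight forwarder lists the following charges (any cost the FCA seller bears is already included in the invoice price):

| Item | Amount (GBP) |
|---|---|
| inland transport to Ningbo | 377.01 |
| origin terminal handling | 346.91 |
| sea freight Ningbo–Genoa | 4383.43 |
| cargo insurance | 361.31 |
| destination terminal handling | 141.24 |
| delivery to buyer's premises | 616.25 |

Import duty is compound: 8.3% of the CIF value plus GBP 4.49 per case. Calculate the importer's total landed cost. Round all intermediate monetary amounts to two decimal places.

Total landed cost: GBP 71126.10

FCA: the seller delivers export-cleared goods to the carrier; the buyer bears costs from that point.
Already in the invoice (seller's account under FCA): inland to port — exclude.
CIF value = FCA price + origin terminal + freight + insurance = 57947.85 + 346.91 + 4383.43 + 361.31 = 63039.50
Ad valorem component: 63039.50 × 8.3% = 5232.28
Specific component: 467 × 4.49 = 2096.83
Import duty = 5232.28 + 2096.83 = 7329.11
Buyer bears: origin terminal 346.91 + freight 4383.43 + insurance 361.31 + destination terminal 141.24 + delivery 616.25 + duty 7329.11 = 13178.25
Landed cost = invoice 57947.85 + 13178.25 = 71126.10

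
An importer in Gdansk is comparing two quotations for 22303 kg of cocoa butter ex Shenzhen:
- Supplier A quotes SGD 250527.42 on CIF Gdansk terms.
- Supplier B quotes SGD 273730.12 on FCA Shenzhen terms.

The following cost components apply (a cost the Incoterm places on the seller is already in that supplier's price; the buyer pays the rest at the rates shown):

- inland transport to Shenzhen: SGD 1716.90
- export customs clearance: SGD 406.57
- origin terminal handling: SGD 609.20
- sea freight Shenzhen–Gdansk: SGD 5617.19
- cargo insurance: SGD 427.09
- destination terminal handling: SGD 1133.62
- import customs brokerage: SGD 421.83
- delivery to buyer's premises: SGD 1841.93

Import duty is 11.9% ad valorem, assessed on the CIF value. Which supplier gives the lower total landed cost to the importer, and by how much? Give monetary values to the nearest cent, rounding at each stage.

Supplier A (CIF):
The CIF price already equals the CIF value: 250527.42
Import duty = 250527.42 × 11.9% = 29812.76
Buyer bears (A): 1133.62 + 421.83 + 1841.93 = 3397.38
Landed cost (A) = invoice 250527.42 + 3397.38 + duty 29812.76 = 283737.56
Supplier B (FCA):
CIF value = FCA price + origin terminal + freight + insurance = 273730.12 + 609.20 + 5617.19 + 427.09 = 280383.60
Import duty = 280383.60 × 11.9% = 33365.65
Buyer bears (B): 609.20 + 5617.19 + 427.09 + 1133.62 + 421.83 + 1841.93 = 10050.86
Landed cost (B) = invoice 273730.12 + 10050.86 + duty 33365.65 = 317146.63
Difference = |283737.56 − 317146.63| = 33409.07

Supplier A is cheaper by SGD 33409.07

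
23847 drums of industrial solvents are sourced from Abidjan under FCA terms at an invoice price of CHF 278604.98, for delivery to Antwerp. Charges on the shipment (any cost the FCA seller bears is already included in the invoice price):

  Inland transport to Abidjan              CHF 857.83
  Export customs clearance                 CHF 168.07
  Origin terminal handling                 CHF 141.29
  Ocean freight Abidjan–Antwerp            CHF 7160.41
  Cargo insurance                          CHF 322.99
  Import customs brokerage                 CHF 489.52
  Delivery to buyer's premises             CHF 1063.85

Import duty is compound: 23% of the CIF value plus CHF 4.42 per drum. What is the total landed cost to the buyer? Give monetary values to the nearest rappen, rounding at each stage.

FCA: the seller delivers export-cleared goods to the carrier; the buyer bears costs from that point.
Already in the invoice (seller's account under FCA): inland to port, export clearance — exclude.
CIF value = FCA price + origin terminal + freight + insurance = 278604.98 + 141.29 + 7160.41 + 322.99 = 286229.67
Ad valorem component: 286229.67 × 23% = 65832.82
Specific component: 23847 × 4.42 = 105403.74
Import duty = 65832.82 + 105403.74 = 171236.56
Buyer bears: origin terminal 141.29 + freight 7160.41 + insurance 322.99 + brokerage 489.52 + delivery 1063.85 + duty 171236.56 = 180414.62
Landed cost = invoice 278604.98 + 180414.62 = 459019.60

Total landed cost: CHF 459019.60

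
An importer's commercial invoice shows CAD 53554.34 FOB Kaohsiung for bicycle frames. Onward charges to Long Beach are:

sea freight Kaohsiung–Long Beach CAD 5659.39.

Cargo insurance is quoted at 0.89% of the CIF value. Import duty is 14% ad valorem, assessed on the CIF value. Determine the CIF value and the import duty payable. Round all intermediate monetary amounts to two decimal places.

CIF value: CAD 59745.46; import duty: CAD 8364.36

Let C be the CIF value. C = FOB price + freight + 0.89% × C
C − 0.89% × C = 53554.34 + 5659.39
0.9911 × C = 59213.73
C = 59213.73 / 0.9911 = 59745.46
Insurance premium = 0.89% × 59745.46 = 531.73
Import duty = 59745.46 × 14% = 8364.36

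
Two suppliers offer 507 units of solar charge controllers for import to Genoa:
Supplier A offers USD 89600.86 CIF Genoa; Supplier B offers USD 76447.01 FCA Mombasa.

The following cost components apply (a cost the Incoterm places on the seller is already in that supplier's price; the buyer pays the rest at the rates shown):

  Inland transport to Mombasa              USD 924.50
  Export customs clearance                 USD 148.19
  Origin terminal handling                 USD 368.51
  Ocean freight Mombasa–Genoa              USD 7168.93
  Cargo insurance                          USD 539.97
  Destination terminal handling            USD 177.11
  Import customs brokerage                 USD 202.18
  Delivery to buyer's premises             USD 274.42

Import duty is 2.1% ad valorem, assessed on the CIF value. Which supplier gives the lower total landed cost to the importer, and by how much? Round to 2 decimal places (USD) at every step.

Supplier B is cheaper by USD 5183.05

Supplier A (CIF):
The CIF price already equals the CIF value: 89600.86
Import duty = 89600.86 × 2.1% = 1881.62
Buyer bears (A): 177.11 + 202.18 + 274.42 = 653.71
Landed cost (A) = invoice 89600.86 + 653.71 + duty 1881.62 = 92136.19
Supplier B (FCA):
CIF value = FCA price + origin terminal + freight + insurance = 76447.01 + 368.51 + 7168.93 + 539.97 = 84524.42
Import duty = 84524.42 × 2.1% = 1775.01
Buyer bears (B): 368.51 + 7168.93 + 539.97 + 177.11 + 202.18 + 274.42 = 8731.12
Landed cost (B) = invoice 76447.01 + 8731.12 + duty 1775.01 = 86953.14
Difference = |92136.19 − 86953.14| = 5183.05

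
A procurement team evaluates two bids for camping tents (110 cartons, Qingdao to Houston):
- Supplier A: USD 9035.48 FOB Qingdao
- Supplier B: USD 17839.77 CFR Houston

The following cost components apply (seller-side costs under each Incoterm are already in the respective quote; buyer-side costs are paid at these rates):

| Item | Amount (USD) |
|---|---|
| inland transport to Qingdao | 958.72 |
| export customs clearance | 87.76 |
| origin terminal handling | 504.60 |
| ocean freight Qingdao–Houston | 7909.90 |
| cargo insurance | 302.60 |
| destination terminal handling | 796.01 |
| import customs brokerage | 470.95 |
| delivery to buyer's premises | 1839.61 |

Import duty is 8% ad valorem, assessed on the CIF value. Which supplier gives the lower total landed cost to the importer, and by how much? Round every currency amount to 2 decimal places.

Supplier A is cheaper by USD 965.94

Supplier A (FOB):
CIF value = FOB price + freight + insurance = 9035.48 + 7909.90 + 302.60 = 17247.98
Import duty = 17247.98 × 8% = 1379.84
Buyer bears (A): 7909.90 + 302.60 + 796.01 + 470.95 + 1839.61 = 11319.07
Landed cost (A) = invoice 9035.48 + 11319.07 + duty 1379.84 = 21734.39
Supplier B (CFR):
CIF value = CFR price + insurance = 17839.77 + 302.60 = 18142.37
Import duty = 18142.37 × 8% = 1451.39
Buyer bears (B): 302.60 + 796.01 + 470.95 + 1839.61 = 3409.17
Landed cost (B) = invoice 17839.77 + 3409.17 + duty 1451.39 = 22700.33
Difference = |21734.39 − 22700.33| = 965.94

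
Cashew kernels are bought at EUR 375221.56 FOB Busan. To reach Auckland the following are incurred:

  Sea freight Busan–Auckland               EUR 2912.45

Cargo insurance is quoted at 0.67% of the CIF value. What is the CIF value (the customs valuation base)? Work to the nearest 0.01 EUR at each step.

Let C be the CIF value. C = FOB price + freight + 0.67% × C
C − 0.67% × C = 375221.56 + 2912.45
0.9933 × C = 378134.01
C = 378134.01 / 0.9933 = 380684.60
Insurance premium = 0.67% × 380684.60 = 2550.59

CIF value: EUR 380684.60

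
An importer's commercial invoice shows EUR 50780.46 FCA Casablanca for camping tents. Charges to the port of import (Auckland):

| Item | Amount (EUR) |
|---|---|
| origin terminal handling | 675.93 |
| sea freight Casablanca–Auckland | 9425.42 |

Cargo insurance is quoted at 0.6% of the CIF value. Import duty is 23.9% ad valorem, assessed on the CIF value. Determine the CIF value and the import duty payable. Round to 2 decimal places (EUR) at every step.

CIF value: EUR 61249.31; import duty: EUR 14638.59

Let C be the CIF value. C = FCA price + pre-shipment costs + freight + 0.6% × C
C − 0.6% × C = 50780.46 + 675.93 + 9425.42
0.994 × C = 60881.81
C = 60881.81 / 0.994 = 61249.31
Insurance premium = 0.6% × 61249.31 = 367.50
Import duty = 61249.31 × 23.9% = 14638.59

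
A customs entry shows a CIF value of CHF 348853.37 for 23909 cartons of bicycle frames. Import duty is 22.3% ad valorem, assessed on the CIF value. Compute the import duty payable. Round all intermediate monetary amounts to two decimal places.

Import duty: CHF 77794.30

Import duty = 348853.37 × 22.3% = 77794.30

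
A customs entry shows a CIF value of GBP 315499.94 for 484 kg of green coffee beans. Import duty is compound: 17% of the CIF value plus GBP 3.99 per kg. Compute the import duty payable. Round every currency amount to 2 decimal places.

Ad valorem component: 315499.94 × 17% = 53634.99
Specific component: 484 × 3.99 = 1931.16
Import duty = 53634.99 + 1931.16 = 55566.15

Import duty: GBP 55566.15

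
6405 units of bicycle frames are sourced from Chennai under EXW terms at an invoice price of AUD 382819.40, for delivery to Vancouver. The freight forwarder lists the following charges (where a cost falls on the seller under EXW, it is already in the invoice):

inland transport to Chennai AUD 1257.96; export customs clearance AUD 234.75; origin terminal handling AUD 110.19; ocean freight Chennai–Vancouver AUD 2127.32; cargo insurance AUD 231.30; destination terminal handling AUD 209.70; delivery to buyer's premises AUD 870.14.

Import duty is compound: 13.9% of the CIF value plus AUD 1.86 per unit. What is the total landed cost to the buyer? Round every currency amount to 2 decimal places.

EXW: the seller makes goods available at their premises; the buyer bears all onward costs.
CIF value = EXW price + inland to port + export clearance + origin terminal + freight + insurance = 382819.40 + 1257.96 + 234.75 + 110.19 + 2127.32 + 231.30 = 386780.92
Ad valorem component: 386780.92 × 13.9% = 53762.55
Specific component: 6405 × 1.86 = 11913.30
Import duty = 53762.55 + 11913.30 = 65675.85
Buyer bears: inland to port 1257.96 + export clearance 234.75 + origin terminal 110.19 + freight 2127.32 + insurance 231.30 + destination terminal 209.70 + delivery 870.14 + duty 65675.85 = 70717.21
Landed cost = invoice 382819.40 + 70717.21 = 453536.61

Total landed cost: AUD 453536.61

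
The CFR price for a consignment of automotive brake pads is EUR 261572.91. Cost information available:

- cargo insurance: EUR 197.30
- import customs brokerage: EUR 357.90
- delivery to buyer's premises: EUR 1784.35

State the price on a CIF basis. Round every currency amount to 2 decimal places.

CIF price: EUR 261770.21

Not relevant to the conversion: delivery, brokerage — on the buyer under both terms; not part of either seller's price.
From CFR to CIF, the seller additionally bears: insurance.
CIF price = 261572.91 + 197.30 = 261770.21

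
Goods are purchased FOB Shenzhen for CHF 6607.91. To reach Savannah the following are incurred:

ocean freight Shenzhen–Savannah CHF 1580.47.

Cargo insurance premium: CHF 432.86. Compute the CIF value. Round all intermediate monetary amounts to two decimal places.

CIF = FOB price + freight + insurance
CIF = 6607.91 + 1580.47 + 432.86 = 8621.24

CIF value: CHF 8621.24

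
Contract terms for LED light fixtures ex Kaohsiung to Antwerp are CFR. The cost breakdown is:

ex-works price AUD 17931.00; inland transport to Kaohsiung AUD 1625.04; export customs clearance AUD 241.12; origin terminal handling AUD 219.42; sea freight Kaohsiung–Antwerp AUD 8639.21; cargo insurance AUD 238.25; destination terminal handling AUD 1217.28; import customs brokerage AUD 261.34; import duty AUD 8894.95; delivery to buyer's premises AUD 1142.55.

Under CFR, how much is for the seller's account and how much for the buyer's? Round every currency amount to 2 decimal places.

CFR: the seller pays costs through ocean freight to the destination port, but not insurance.
Seller's account: goods 17931.00 + inland to port 1625.04 + export clearance 241.12 + origin terminal 219.42 + freight 8639.21 = 28655.79
Buyer's account: insurance 238.25 + destination terminal 1217.28 + brokerage 261.34 + duty 8894.95 + delivery 1142.55 = 11754.37

Seller: AUD 28655.79; buyer: AUD 11754.37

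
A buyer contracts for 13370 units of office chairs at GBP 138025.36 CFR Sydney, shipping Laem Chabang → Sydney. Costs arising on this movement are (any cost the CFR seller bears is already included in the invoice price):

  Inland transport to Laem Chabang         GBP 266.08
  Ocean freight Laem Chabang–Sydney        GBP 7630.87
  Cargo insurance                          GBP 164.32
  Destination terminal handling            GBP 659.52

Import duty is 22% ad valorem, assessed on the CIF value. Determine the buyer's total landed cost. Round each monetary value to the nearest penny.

CFR: the seller pays costs through ocean freight to the destination port, but not insurance.
Already in the invoice (seller's account under CFR): inland to port, freight — exclude.
CIF value = CFR price + insurance = 138025.36 + 164.32 = 138189.68
Import duty = 138189.68 × 22% = 30401.73
Buyer bears: insurance 164.32 + destination terminal 659.52 + duty 30401.73 = 31225.57
Landed cost = invoice 138025.36 + 31225.57 = 169250.93

Total landed cost: GBP 169250.93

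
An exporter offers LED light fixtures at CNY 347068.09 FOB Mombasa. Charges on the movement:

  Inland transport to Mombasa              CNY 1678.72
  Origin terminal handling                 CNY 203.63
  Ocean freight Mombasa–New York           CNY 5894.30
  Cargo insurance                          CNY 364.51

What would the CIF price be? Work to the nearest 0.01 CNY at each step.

CIF price: CNY 353326.90

Not relevant to the conversion: inland to port, origin terminal — on the seller under both FOB and CIF; already in the FOB price and stays in the CIF price.
From FOB to CIF, the seller additionally bears: freight, insurance.
CIF price = 347068.09 + 5894.30 + 364.51 = 353326.90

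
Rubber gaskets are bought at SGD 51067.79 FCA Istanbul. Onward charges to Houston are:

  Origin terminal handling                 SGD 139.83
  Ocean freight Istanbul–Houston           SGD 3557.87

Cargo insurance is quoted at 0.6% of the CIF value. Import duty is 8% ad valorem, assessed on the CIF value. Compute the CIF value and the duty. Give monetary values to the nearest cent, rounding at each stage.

Let C be the CIF value. C = FCA price + pre-shipment costs + freight + 0.6% × C
C − 0.6% × C = 51067.79 + 139.83 + 3557.87
0.994 × C = 54765.49
C = 54765.49 / 0.994 = 55096.07
Insurance premium = 0.6% × 55096.07 = 330.58
Import duty = 55096.07 × 8% = 4407.69

CIF value: SGD 55096.07; import duty: SGD 4407.69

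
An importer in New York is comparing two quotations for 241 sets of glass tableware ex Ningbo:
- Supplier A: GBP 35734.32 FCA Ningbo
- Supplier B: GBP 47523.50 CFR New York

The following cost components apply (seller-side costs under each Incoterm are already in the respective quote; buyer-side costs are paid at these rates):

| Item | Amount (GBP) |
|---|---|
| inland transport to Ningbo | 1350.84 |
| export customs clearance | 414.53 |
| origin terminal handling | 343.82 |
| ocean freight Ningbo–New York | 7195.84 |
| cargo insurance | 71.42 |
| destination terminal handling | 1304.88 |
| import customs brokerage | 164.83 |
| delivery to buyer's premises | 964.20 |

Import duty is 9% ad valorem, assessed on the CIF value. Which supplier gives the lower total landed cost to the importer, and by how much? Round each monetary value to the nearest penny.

Supplier A (FCA):
CIF value = FCA price + origin terminal + freight + insurance = 35734.32 + 343.82 + 7195.84 + 71.42 = 43345.40
Import duty = 43345.40 × 9% = 3901.09
Buyer bears (A): 343.82 + 7195.84 + 71.42 + 1304.88 + 164.83 + 964.20 = 10044.99
Landed cost (A) = invoice 35734.32 + 10044.99 + duty 3901.09 = 49680.40
Supplier B (CFR):
CIF value = CFR price + insurance = 47523.50 + 71.42 = 47594.92
Import duty = 47594.92 × 9% = 4283.54
Buyer bears (B): 71.42 + 1304.88 + 164.83 + 964.20 = 2505.33
Landed cost (B) = invoice 47523.50 + 2505.33 + duty 4283.54 = 54312.37
Difference = |49680.40 − 54312.37| = 4631.97

Supplier A is cheaper by GBP 4631.97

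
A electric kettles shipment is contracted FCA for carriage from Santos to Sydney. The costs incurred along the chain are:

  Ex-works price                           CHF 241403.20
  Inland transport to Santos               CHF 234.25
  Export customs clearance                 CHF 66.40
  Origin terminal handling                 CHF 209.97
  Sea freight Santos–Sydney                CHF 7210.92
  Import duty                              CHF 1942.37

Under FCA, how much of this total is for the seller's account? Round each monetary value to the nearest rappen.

FCA: the seller delivers export-cleared goods to the carrier; the buyer bears costs from that point.
Seller's account: goods 241403.20 + inland to port 234.25 + export clearance 66.40 = 241703.85
Buyer's account: origin terminal 209.97 + freight 7210.92 + duty 1942.37 = 9363.26

Seller's account: CHF 241703.85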